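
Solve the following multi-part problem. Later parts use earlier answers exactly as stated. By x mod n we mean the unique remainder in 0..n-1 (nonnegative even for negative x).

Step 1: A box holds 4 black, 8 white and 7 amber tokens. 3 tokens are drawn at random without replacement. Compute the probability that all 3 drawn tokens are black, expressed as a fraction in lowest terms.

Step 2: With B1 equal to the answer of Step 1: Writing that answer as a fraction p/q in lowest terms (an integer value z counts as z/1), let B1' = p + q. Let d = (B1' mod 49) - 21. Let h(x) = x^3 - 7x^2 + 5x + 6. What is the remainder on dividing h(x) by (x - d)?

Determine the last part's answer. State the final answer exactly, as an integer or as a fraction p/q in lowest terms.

Step 1: total draws C(19,3) = 969; favorable C(4,3) = 4; P = 4/969; answer 4/969
Step 2: B1 = 4/969; threaded value p + q = 973; d = 21; remainder = value at the root: 1*(21)^3 - 7*(21)^2 + 5*(21)^1 + 6 = (9261) + (-3087) + (105) + (6) = 6285; answer 6285

6285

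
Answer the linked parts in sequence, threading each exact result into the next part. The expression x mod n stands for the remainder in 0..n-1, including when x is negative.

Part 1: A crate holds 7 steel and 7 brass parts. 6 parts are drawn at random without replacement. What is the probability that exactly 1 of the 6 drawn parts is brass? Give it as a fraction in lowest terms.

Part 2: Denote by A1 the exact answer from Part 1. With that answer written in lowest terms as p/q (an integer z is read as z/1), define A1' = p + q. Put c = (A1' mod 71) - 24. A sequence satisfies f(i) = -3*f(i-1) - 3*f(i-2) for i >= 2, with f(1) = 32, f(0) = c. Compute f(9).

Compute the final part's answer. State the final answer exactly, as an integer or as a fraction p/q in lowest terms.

-1296

Part 1: total draws C(14,6) = 3003; favorable C(7,1)*C(7,5) = 147; P = 7/143; answer 7/143
Part 2: A1 = 7/143; threaded value p + q = 150; c = -16; f(2) = -3*(32) - 3*(-16) = -48; iterating: f(2)=-48, f(3)=48, f(4)=0, f(5)=-144, f(6)=432, f(7)=-864, f(8)=1296, f(9)=-1296; answer -1296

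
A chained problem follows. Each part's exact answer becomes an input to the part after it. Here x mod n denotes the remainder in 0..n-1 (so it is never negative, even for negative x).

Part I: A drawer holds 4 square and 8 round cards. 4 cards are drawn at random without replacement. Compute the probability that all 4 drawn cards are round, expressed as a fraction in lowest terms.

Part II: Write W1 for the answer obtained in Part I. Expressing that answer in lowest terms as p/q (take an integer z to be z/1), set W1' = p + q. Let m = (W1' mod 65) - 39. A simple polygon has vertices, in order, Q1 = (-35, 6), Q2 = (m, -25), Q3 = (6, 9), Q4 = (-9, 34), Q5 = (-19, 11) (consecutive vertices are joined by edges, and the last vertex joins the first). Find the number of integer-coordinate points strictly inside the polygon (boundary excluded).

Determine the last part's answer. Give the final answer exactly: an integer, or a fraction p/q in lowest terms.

1074

Part I: total draws C(12,4) = 495; favorable C(8,4) = 70; P = 14/99; answer 14/99
Part II: W1 = 14/99; threaded value p + q = 113; m = 9; cross terms: (-35*-25 - 9*6)=821, (9*9 - 6*-25)=231, (6*34 - -9*9)=285, (-9*11 - -19*34)=547, (-19*6 - -35*11)=271; twice the area = |2155| = 2155; area = 2155/2; boundary points = 1 + 1 + 5 + 1 + 1 = 9; strictly interior points = area - boundary/2 + 1 = 1074; answer 1074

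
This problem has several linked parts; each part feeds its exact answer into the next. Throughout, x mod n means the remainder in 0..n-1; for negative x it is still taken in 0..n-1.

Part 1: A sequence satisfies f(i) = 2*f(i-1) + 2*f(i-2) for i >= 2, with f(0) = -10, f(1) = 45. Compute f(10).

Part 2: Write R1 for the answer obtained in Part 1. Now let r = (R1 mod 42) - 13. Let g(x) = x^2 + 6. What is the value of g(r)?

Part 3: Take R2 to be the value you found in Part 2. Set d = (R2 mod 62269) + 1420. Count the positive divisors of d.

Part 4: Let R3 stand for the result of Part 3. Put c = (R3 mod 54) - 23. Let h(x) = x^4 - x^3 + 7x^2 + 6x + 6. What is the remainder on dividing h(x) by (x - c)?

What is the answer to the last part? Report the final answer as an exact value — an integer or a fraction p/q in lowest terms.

55491

Part 1: f(2) = 2*(45) + 2*(-10) = 70; iterating: f(2)=70, f(3)=230, f(4)=600, f(5)=1660, f(6)=4520, f(7)=12360, f(8)=33760, f(9)=92240, f(10)=252000; answer 252000
Part 2: R1 = 252000; r = -13; 1*(-13)^2 + 6 = (169) + (6) = 175; answer 175
Part 3: R2 = 175; d = 1595; 1595 = 5 * 11 * 29; number of divisors = (1+1) * (1+1) * (1+1) = 8; answer 8
Part 4: R3 = 8; c = -15; remainder = value at the root: 1*(-15)^4 - 1*(-15)^3 + 7*(-15)^2 + 6*(-15)^1 + 6 = (50625) + (3375) + (1575) + (-90) + (6) = 55491; answer 55491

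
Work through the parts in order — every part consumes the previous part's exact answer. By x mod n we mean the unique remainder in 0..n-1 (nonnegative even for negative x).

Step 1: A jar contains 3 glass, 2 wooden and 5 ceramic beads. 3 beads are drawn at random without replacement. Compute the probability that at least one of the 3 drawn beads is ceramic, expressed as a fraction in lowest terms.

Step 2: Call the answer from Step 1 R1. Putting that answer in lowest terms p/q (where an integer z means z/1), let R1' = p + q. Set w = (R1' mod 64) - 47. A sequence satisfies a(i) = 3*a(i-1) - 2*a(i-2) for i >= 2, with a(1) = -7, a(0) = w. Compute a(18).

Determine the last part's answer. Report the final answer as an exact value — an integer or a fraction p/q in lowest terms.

4456407

Step 1: total draws C(10,3) = 120; complement C(5,3) = 10; favorable 120 - 10 = 110; P = 11/12; answer 11/12
Step 2: R1 = 11/12; threaded value p + q = 23; w = -24; a(2) = 3*(-7) - 2*(-24) = 27; iterating: a(2)=27, a(3)=95, a(4)=231, a(5)=503, a(6)=1047, a(7)=2135, a(8)=4311, a(9)=8663, a(10)=17367, a(11)=34775, a(12)=69591, a(13)=139223, a(14)=278487, a(15)=557015, a(16)=1114071, a(17)=2228183, a(18)=4456407; answer 4456407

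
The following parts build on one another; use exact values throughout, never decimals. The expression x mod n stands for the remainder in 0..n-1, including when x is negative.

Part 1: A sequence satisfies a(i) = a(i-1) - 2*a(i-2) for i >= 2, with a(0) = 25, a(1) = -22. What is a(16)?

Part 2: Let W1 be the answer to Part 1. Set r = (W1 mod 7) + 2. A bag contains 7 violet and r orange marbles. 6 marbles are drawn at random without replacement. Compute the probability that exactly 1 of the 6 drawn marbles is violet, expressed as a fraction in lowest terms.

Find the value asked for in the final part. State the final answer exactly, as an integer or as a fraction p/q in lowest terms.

1/132

Part 1: a(2) = 1*(-22) - 2*(25) = -72; iterating: a(2)=-72, a(3)=-28, a(4)=116, a(5)=172, a(6)=-60, a(7)=-404, a(8)=-284, a(9)=524, a(10)=1092, a(11)=44, a(12)=-2140, a(13)=-2228, a(14)=2052, a(15)=6508, a(16)=2404; answer 2404
Part 2: W1 = 2404; r = 5; total draws C(12,6) = 924; favorable C(7,1)*C(5,5) = 7; P = 1/132; answer 1/132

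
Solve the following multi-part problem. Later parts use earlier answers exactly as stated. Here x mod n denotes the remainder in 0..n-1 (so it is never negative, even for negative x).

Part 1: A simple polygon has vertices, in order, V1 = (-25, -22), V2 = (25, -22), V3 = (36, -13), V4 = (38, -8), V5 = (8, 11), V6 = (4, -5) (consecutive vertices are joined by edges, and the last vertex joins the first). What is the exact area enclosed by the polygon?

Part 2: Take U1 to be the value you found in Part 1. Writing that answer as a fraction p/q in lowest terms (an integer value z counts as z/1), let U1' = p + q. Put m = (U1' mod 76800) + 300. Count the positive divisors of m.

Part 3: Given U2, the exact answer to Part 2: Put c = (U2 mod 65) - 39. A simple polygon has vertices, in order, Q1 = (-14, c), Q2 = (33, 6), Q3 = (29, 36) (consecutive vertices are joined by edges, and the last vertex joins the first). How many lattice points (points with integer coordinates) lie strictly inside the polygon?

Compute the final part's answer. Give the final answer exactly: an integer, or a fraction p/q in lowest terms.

758

Part 1: cross terms: (-25*-22 - 25*-22)=1100, (25*-13 - 36*-22)=467, (36*-8 - 38*-13)=206, (38*11 - 8*-8)=482, (8*-5 - 4*11)=-84, (4*-22 - -25*-5)=-213; twice the area = |1958| = 1958; area = 979; answer 979
Part 2: U1 = 979; threaded value p + q = 980; m = 1280; 1280 = 2^8 * 5; number of divisors = (8+1) * (1+1) = 18; answer 18
Part 3: U2 = 18; c = -21; cross terms: (-14*6 - 33*-21)=609, (33*36 - 29*6)=1014, (29*-21 - -14*36)=-105; twice the area = |1518| = 1518; area = 759; boundary points = 1 + 2 + 1 = 4; strictly interior points = area - boundary/2 + 1 = 758; answer 758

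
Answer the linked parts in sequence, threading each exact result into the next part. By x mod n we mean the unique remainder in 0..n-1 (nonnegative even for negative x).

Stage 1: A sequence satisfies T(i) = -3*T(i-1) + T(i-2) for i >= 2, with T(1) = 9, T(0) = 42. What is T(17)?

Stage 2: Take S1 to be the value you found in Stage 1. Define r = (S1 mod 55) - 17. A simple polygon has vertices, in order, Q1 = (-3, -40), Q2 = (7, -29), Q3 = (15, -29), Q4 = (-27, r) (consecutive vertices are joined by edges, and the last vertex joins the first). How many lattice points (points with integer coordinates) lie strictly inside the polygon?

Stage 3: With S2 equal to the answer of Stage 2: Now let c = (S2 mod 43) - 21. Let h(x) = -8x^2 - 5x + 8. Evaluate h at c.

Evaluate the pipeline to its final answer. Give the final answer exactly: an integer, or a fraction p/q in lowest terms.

Stage 1: T(2) = -3*(9) + 1*(42) = 15; iterating: T(2)=15, T(3)=-36, T(4)=123, T(5)=-405, T(6)=1338, T(7)=-4419, T(8)=14595, T(9)=-48204, T(10)=159207, T(11)=-525825, T(12)=1736682, T(13)=-5735871, T(14)=18944295, T(15)=-62568756, T(16)=206650563, T(17)=-682520445; answer -682520445
Stage 2: S1 = -682520445; r = 3; cross terms: (-3*-29 - 7*-40)=367, (7*-29 - 15*-29)=232, (15*3 - -27*-29)=-738, (-27*-40 - -3*3)=1089; twice the area = |950| = 950; area = 475; boundary points = 1 + 8 + 2 + 1 = 12; strictly interior points = area - boundary/2 + 1 = 470; answer 470
Stage 3: S2 = 470; c = 19; -8*(19)^2 - 5*(19)^1 + 8 = (-2888) + (-95) + (8) = -2975; answer -2975

-2975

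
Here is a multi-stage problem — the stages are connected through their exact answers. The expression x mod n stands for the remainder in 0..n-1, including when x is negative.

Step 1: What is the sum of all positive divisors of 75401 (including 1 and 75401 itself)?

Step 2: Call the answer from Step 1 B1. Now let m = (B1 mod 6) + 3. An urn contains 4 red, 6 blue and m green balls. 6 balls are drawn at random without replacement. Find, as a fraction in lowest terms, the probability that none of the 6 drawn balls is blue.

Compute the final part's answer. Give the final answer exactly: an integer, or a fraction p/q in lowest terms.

Step 1: 75401 is prime, so its only divisors are 1 and 75401; sigma = 1 + 75401 = 75402; answer 75402
Step 2: B1 = 75402; m = 3; total draws C(13,6) = 1716; favorable C(7,6) = 7; P = 7/1716; answer 7/1716

7/1716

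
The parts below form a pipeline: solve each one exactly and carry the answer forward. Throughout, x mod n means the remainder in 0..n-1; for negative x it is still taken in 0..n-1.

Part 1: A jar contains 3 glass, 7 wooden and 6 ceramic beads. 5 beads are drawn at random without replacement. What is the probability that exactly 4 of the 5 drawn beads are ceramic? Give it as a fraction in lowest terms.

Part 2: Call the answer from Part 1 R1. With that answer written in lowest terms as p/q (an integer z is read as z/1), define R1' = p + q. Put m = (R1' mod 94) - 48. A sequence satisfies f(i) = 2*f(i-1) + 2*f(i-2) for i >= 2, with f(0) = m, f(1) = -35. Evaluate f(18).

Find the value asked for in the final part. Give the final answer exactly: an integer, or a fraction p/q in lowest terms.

Part 1: total draws C(16,5) = 4368; favorable C(6,4)*C(10,1) = 150; P = 25/728; answer 25/728
Part 2: R1 = 25/728; threaded value p + q = 753; m = -47; f(2) = 2*(-35) + 2*(-47) = -164; iterating: f(2)=-164, f(3)=-398, f(4)=-1124, f(5)=-3044, f(6)=-8336, f(7)=-22760, f(8)=-62192, f(9)=-169904, f(10)=-464192, f(11)=-1268192, f(12)=-3464768, f(13)=-9465920, f(14)=-25861376, f(15)=-70654592, f(16)=-193031936, f(17)=-527373056, f(18)=-1440809984; answer -1440809984

-1440809984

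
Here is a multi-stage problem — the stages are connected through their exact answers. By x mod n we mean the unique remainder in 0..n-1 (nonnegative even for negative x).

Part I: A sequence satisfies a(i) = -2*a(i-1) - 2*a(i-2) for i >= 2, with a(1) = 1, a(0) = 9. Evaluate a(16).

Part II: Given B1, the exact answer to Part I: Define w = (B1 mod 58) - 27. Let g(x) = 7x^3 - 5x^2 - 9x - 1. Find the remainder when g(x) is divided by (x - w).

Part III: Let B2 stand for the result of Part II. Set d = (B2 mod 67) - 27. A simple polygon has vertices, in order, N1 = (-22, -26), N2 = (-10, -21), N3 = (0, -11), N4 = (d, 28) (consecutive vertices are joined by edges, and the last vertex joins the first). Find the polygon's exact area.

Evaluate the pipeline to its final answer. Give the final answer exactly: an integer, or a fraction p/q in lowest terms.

Part I: a(2) = -2*(1) - 2*(9) = -20; iterating: a(2)=-20, a(3)=38, a(4)=-36, a(5)=-4, a(6)=80, a(7)=-152, a(8)=144, a(9)=16, a(10)=-320, a(11)=608, a(12)=-576, a(13)=-64, a(14)=1280, a(15)=-2432, a(16)=2304; answer 2304
Part II: B1 = 2304; w = 15; remainder = value at the root: 7*(15)^3 - 5*(15)^2 - 9*(15)^1 - 1 = (23625) + (-1125) + (-135) + (-1) = 22364; answer 22364
Part III: B2 = 22364; d = 26; cross terms: (-22*-21 - -10*-26)=202, (-10*-11 - 0*-21)=110, (0*28 - 26*-11)=286, (26*-26 - -22*28)=-60; twice the area = |538| = 538; area = 269; answer 269

269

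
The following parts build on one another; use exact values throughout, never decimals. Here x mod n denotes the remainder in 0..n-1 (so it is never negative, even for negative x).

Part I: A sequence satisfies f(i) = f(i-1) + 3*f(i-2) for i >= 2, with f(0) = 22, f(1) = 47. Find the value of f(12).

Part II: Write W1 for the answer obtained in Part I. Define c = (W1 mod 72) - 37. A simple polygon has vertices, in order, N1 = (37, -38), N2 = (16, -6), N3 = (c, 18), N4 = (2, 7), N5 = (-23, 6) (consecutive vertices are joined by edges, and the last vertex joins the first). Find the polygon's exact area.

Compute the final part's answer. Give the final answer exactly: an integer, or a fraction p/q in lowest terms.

Part I: f(2) = 1*(47) + 3*(22) = 113; iterating: f(2)=113, f(3)=254, f(4)=593, f(5)=1355, f(6)=3134, f(7)=7199, f(8)=16601, f(9)=38198, f(10)=88001, f(11)=202595, f(12)=466598; answer 466598
Part II: W1 = 466598; c = 1; cross terms: (37*-6 - 16*-38)=386, (16*18 - 1*-6)=294, (1*7 - 2*18)=-29, (2*6 - -23*7)=173, (-23*-38 - 37*6)=652; twice the area = |1476| = 1476; area = 738; answer 738

738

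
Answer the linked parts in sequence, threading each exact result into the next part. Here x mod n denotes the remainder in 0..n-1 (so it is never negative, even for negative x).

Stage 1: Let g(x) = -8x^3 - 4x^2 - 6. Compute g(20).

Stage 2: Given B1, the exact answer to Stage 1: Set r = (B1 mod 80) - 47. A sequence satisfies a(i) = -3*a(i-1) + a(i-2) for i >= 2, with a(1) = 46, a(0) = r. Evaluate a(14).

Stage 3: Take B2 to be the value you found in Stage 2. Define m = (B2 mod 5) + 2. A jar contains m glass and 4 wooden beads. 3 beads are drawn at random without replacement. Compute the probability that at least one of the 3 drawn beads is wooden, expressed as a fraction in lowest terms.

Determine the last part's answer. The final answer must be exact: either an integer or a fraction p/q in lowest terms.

5/6

Stage 1: -8*(20)^3 - 4*(20)^2 - 6 = (-64000) + (-1600) + (-6) = -65606; answer -65606
Stage 2: B1 = -65606; r = 27; a(2) = -3*(46) + 1*(27) = -111; iterating: a(2)=-111, a(3)=379, a(4)=-1248, a(5)=4123, a(6)=-13617, a(7)=44974, a(8)=-148539, a(9)=490591, a(10)=-1620312, a(11)=5351527, a(12)=-17674893, a(13)=58376206, a(14)=-192803511; answer -192803511
Stage 3: B2 = -192803511; m = 6; total draws C(10,3) = 120; complement C(6,3) = 20; favorable 120 - 20 = 100; P = 5/6; answer 5/6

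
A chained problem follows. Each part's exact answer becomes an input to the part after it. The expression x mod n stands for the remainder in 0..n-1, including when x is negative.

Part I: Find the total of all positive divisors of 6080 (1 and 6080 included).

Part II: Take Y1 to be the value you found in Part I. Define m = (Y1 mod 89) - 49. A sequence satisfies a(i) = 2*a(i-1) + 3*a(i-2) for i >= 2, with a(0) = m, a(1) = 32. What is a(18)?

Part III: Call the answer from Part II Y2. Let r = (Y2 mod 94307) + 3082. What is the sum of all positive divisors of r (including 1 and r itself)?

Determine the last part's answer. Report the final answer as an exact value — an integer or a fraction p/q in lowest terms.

22542

Part I: 6080 = 2^6 * 5 * 19; sigma = (1 + 2 + 4 + 8 + 16 + 32 + 64) * (1 + 5) * (1 + 19) = 127 * 6 * 20 = 15240; answer 15240
Part II: Y1 = 15240; m = -28; a(2) = 2*(32) + 3*(-28) = -20; iterating: a(2)=-20, a(3)=56, a(4)=52, a(5)=272, a(6)=700, a(7)=2216, a(8)=6532, a(9)=19712, a(10)=59020, a(11)=177176, a(12)=531412, a(13)=1594352, a(14)=4782940, a(15)=14348936, a(16)=43046692, a(17)=129140192, a(18)=387420460; answer 387420460
Part III: Y2 = 387420460; r = 10386; 10386 = 2 * 3^2 * 577; sigma = (1 + 2) * (1 + 3 + 9) * (1 + 577) = 3 * 13 * 578 = 22542; answer 22542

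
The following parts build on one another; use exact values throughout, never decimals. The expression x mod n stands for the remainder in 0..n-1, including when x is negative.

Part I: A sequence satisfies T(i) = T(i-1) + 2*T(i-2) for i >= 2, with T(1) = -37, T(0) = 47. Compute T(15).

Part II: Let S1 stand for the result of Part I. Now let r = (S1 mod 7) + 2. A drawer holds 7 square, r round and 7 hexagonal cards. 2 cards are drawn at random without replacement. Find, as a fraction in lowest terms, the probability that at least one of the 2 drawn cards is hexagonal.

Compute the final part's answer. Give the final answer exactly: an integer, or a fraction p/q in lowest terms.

56/95

Part I: T(2) = 1*(-37) + 2*(47) = 57; iterating: T(2)=57, T(3)=-17, T(4)=97, T(5)=63, T(6)=257, T(7)=383, T(8)=897, T(9)=1663, T(10)=3457, T(11)=6783, T(12)=13697, T(13)=27263, T(14)=54657, T(15)=109183; answer 109183
Part II: S1 = 109183; r = 6; total draws C(20,2) = 190; complement C(13,2) = 78; favorable 190 - 78 = 112; P = 56/95; answer 56/95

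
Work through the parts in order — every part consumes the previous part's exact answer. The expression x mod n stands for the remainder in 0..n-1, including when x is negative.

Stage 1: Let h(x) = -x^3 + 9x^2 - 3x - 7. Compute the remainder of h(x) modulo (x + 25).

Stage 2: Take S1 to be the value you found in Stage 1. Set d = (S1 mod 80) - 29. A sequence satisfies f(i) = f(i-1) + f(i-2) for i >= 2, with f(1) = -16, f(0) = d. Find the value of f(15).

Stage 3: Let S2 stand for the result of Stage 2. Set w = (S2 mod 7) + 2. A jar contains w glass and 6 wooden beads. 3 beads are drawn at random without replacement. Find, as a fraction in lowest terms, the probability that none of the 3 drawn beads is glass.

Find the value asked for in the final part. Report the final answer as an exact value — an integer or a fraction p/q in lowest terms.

Stage 1: remainder = value at the root: -1*(-25)^3 + 9*(-25)^2 - 3*(-25)^1 - 7 = (15625) + (5625) + (75) + (-7) = 21318; answer 21318
Stage 2: S1 = 21318; d = 9; f(2) = 1*(-16) + 1*(9) = -7; iterating: f(2)=-7, f(3)=-23, f(4)=-30, f(5)=-53, f(6)=-83, f(7)=-136, f(8)=-219, f(9)=-355, f(10)=-574, f(11)=-929, f(12)=-1503, f(13)=-2432, f(14)=-3935, f(15)=-6367; answer -6367
Stage 3: S2 = -6367; w = 5; total draws C(11,3) = 165; favorable C(6,3) = 20; P = 4/33; answer 4/33

4/33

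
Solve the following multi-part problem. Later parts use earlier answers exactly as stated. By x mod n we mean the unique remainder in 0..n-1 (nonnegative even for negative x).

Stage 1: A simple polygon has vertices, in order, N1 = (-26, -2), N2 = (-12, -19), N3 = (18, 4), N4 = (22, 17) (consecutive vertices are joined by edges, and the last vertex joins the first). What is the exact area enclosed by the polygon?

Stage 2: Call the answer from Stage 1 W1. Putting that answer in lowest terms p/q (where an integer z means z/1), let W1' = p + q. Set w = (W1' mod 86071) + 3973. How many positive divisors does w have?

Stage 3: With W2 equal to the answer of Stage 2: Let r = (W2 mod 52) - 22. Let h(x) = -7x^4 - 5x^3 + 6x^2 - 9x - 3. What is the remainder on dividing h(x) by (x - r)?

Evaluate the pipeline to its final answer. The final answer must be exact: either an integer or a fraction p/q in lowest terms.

Stage 1: cross terms: (-26*-19 - -12*-2)=470, (-12*4 - 18*-19)=294, (18*17 - 22*4)=218, (22*-2 - -26*17)=398; twice the area = |1380| = 1380; area = 690; answer 690
Stage 2: W1 = 690; threaded value p + q = 691; w = 4664; 4664 = 2^3 * 11 * 53; number of divisors = (3+1) * (1+1) * (1+1) = 16; answer 16
Stage 3: W2 = 16; r = -6; remainder = value at the root: -7*(-6)^4 - 5*(-6)^3 + 6*(-6)^2 - 9*(-6)^1 - 3 = (-9072) + (1080) + (216) + (54) + (-3) = -7725; answer -7725

-7725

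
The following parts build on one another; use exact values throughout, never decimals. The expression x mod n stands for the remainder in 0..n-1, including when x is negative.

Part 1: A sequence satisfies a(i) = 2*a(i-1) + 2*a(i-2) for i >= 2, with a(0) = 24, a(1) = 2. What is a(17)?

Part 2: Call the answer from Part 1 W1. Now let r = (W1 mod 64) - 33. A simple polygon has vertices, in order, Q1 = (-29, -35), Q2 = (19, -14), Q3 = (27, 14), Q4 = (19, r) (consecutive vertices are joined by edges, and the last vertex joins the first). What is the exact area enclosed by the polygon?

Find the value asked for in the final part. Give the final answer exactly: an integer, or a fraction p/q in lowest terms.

Part 1: a(2) = 2*(2) + 2*(24) = 52; iterating: a(2)=52, a(3)=108, a(4)=320, a(5)=856, a(6)=2352, a(7)=6416, a(8)=17536, a(9)=47904, a(10)=130880, a(11)=357568, a(12)=976896, a(13)=2668928, a(14)=7291648, a(15)=19921152, a(16)=54425600, a(17)=148693504; answer 148693504
Part 2: W1 = 148693504; r = -33; cross terms: (-29*-14 - 19*-35)=1071, (19*14 - 27*-14)=644, (27*-33 - 19*14)=-1157, (19*-35 - -29*-33)=-1622; twice the area = |-1064| = 1064; area = 532; answer 532

532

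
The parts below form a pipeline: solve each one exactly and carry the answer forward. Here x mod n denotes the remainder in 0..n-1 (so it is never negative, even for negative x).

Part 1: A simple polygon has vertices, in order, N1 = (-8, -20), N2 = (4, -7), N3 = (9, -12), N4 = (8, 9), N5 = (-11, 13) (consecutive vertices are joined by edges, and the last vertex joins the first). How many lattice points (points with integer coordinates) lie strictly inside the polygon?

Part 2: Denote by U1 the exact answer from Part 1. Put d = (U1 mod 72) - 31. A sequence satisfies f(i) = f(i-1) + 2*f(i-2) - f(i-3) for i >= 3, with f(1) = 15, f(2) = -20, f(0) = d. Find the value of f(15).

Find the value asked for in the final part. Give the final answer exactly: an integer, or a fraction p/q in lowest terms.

-42493

Part 1: cross terms: (-8*-7 - 4*-20)=136, (4*-12 - 9*-7)=15, (9*9 - 8*-12)=177, (8*13 - -11*9)=203, (-11*-20 - -8*13)=324; twice the area = |855| = 855; area = 855/2; boundary points = 1 + 5 + 1 + 1 + 3 = 11; strictly interior points = area - boundary/2 + 1 = 423; answer 423
Part 2: U1 = 423; d = 32; f(3) = 1*(-20) + 2*(15) - 1*(32) = -22; iterating: f(3)=-22, f(4)=-77, f(5)=-101, f(6)=-233, f(7)=-358, f(8)=-723, f(9)=-1206, f(10)=-2294, f(11)=-3983, f(12)=-7365, f(13)=-13037, f(14)=-23784, f(15)=-42493; answer -42493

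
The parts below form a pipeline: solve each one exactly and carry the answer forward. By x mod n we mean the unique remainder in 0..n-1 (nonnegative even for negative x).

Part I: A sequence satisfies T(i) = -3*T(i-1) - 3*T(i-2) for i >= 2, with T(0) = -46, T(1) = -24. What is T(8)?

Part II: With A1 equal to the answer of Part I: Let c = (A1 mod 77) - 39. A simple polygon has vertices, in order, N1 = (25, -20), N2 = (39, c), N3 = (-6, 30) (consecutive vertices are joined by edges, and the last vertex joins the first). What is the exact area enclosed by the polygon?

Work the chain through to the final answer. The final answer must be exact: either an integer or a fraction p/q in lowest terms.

979/2

Part I: T(2) = -3*(-24) - 3*(-46) = 210; iterating: T(2)=210, T(3)=-558, T(4)=1044, T(5)=-1458, T(6)=1242, T(7)=648, T(8)=-5670; answer -5670
Part II: A1 = -5670; c = -11; cross terms: (25*-11 - 39*-20)=505, (39*30 - -6*-11)=1104, (-6*-20 - 25*30)=-630; twice the area = |979| = 979; area = 979/2; answer 979/2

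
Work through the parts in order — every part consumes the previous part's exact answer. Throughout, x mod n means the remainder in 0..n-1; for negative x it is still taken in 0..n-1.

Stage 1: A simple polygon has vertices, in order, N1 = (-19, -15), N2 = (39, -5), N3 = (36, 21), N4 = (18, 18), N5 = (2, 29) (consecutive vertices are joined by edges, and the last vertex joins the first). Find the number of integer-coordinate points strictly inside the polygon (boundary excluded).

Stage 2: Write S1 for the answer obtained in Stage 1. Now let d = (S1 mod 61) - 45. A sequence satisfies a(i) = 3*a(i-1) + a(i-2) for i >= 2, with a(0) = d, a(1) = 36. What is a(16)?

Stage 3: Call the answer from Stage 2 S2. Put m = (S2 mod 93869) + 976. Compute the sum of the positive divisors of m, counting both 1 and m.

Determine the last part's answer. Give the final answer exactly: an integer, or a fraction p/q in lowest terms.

Stage 1: cross terms: (-19*-5 - 39*-15)=680, (39*21 - 36*-5)=999, (36*18 - 18*21)=270, (18*29 - 2*18)=486, (2*-15 - -19*29)=521; twice the area = |2956| = 2956; area = 1478; boundary points = 2 + 1 + 3 + 1 + 1 = 8; strictly interior points = area - boundary/2 + 1 = 1475; answer 1475
Stage 2: S1 = 1475; d = -34; a(2) = 3*(36) + 1*(-34) = 74; iterating: a(2)=74, a(3)=258, a(4)=848, a(5)=2802, a(6)=9254, a(7)=30564, a(8)=100946, a(9)=333402, a(10)=1101152, a(11)=3636858, a(12)=12011726, a(13)=39672036, a(14)=131027834, a(15)=432755538, a(16)=1429294448; answer 1429294448
Stage 3: S2 = 1429294448; m = 46030; 46030 = 2 * 5 * 4603; sigma = (1 + 2) * (1 + 5) * (1 + 4603) = 3 * 6 * 4604 = 82872; answer 82872

82872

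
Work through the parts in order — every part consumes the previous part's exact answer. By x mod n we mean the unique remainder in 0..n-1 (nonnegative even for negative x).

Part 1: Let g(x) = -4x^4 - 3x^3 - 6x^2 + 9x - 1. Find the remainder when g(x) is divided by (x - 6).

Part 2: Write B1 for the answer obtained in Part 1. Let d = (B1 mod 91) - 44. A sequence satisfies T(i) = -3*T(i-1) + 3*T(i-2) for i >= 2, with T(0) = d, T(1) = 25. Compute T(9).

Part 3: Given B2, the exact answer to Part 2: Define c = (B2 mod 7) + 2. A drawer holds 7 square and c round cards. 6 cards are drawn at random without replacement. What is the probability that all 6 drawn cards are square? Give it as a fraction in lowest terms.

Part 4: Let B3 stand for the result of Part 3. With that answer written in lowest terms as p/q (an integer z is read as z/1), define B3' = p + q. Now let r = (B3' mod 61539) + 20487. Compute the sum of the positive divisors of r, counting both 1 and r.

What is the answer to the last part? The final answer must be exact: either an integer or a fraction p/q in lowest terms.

31680

Part 1: remainder = value at the root: -4*(6)^4 - 3*(6)^3 - 6*(6)^2 + 9*(6)^1 - 1 = (-5184) + (-648) + (-216) + (54) + (-1) = -5995; answer -5995
Part 2: B1 = -5995; d = -33; T(2) = -3*(25) + 3*(-33) = -174; iterating: T(2)=-174, T(3)=597, T(4)=-2313, T(5)=8730, T(6)=-33129, T(7)=125577, T(8)=-476118, T(9)=1805085; answer 1805085
Part 3: B2 = 1805085; c = 4; total draws C(11,6) = 462; favorable C(7,6) = 7; P = 1/66; answer 1/66
Part 4: B3 = 1/66; threaded value p + q = 67; r = 20554; 20554 = 2 * 43 * 239; sigma = (1 + 2) * (1 + 43) * (1 + 239) = 3 * 44 * 240 = 31680; answer 31680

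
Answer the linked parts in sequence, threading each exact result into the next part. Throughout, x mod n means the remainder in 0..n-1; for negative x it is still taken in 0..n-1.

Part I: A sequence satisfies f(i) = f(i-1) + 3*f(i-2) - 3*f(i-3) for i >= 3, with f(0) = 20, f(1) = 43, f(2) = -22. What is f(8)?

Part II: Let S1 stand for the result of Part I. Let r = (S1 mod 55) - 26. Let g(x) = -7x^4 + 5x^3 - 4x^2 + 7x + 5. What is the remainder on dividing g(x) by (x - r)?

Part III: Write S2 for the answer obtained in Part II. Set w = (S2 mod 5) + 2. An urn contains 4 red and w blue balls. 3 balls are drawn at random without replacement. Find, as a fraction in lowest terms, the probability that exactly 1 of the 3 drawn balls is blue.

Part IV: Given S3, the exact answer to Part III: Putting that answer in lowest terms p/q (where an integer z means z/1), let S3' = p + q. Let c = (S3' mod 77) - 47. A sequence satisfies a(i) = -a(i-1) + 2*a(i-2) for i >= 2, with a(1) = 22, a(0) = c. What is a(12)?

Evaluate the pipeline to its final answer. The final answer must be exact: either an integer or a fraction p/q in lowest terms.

Part I: f(3) = 1*(-22) + 3*(43) - 3*(20) = 47; iterating: f(3)=47, f(4)=-148, f(5)=59, f(6)=-526, f(7)=95, f(8)=-1660; answer -1660
Part II: S1 = -1660; r = 19; remainder = value at the root: -7*(19)^4 + 5*(19)^3 - 4*(19)^2 + 7*(19)^1 + 5 = (-912247) + (34295) + (-1444) + (133) + (5) = -879258; answer -879258
Part III: S2 = -879258; w = 4; total draws C(8,3) = 56; favorable C(4,1)*C(4,2) = 24; P = 3/7; answer 3/7
Part IV: S3 = 3/7; threaded value p + q = 10; c = -37; a(2) = -1*(22) + 2*(-37) = -96; iterating: a(2)=-96, a(3)=140, a(4)=-332, a(5)=612, a(6)=-1276, a(7)=2500, a(8)=-5052, a(9)=10052, a(10)=-20156, a(11)=40260, a(12)=-80572; answer -80572

-80572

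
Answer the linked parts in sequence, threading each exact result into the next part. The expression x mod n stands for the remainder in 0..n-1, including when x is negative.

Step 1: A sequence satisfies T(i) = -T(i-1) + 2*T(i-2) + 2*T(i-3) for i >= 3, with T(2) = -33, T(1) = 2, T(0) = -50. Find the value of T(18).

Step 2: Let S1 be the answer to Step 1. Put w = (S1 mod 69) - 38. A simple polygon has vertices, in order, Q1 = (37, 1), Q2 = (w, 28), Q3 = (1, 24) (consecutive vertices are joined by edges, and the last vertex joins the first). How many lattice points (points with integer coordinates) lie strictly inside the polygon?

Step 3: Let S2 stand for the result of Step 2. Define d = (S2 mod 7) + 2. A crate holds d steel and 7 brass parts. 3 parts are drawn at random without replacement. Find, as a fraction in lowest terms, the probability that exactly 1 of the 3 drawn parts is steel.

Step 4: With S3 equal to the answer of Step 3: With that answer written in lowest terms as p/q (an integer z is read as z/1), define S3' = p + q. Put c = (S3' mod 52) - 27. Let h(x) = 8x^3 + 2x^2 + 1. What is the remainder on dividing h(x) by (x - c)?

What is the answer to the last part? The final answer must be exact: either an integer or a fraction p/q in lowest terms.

-21559

Step 1: T(3) = -1*(-33) + 2*(2) + 2*(-50) = -63; iterating: T(3)=-63, T(4)=1, T(5)=-193, T(6)=69, T(7)=-453, T(8)=205, T(9)=-973, T(10)=477, T(11)=-2013, T(12)=1021, T(13)=-4093, T(14)=2109, T(15)=-8253, T(16)=4285, T(17)=-16573, T(18)=8637; answer 8637
Step 2: S1 = 8637; w = -26; cross terms: (37*28 - -26*1)=1062, (-26*24 - 1*28)=-652, (1*1 - 37*24)=-887; twice the area = |-477| = 477; area = 477/2; boundary points = 9 + 1 + 1 = 11; strictly interior points = area - boundary/2 + 1 = 234; answer 234
Step 3: S2 = 234; d = 5; total draws C(12,3) = 220; favorable C(5,1)*C(7,2) = 105; P = 21/44; answer 21/44
Step 4: S3 = 21/44; threaded value p + q = 65; c = -14; remainder = value at the root: 8*(-14)^3 + 2*(-14)^2 + 1 = (-21952) + (392) + (1) = -21559; answer -21559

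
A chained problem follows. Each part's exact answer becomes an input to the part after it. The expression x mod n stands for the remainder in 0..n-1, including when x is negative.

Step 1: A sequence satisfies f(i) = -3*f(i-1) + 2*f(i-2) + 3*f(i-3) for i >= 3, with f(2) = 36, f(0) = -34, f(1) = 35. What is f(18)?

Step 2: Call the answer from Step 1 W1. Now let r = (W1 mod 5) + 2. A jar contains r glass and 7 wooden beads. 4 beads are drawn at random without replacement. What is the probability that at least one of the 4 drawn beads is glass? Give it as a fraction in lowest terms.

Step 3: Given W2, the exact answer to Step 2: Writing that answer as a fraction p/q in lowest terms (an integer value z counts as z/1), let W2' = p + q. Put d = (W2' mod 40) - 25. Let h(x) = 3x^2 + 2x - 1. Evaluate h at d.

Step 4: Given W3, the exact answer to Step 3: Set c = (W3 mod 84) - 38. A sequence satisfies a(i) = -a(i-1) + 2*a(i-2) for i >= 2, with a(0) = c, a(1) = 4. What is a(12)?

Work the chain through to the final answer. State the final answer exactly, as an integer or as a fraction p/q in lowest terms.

Step 1: f(3) = -3*(36) + 2*(35) + 3*(-34) = -140; iterating: f(3)=-140, f(4)=597, f(5)=-1963, f(6)=6663, f(7)=-22124, f(8)=73809, f(9)=-245686, f(10)=818304, f(11)=-2724857, f(12)=9074121, f(13)=-30217165, f(14)=100625166, f(15)=-335087465, f(16)=1115861232, f(17)=-3715883128, f(18)=12374109453; answer 12374109453
Step 2: W1 = 12374109453; r = 5; total draws C(12,4) = 495; complement C(7,4) = 35; favorable 495 - 35 = 460; P = 92/99; answer 92/99
Step 3: W2 = 92/99; threaded value p + q = 191; d = 6; 3*(6)^2 + 2*(6)^1 - 1 = (108) + (12) + (-1) = 119; answer 119
Step 4: W3 = 119; c = -3; a(2) = -1*(4) + 2*(-3) = -10; iterating: a(2)=-10, a(3)=18, a(4)=-38, a(5)=74, a(6)=-150, a(7)=298, a(8)=-598, a(9)=1194, a(10)=-2390, a(11)=4778, a(12)=-9558; answer -9558

-9558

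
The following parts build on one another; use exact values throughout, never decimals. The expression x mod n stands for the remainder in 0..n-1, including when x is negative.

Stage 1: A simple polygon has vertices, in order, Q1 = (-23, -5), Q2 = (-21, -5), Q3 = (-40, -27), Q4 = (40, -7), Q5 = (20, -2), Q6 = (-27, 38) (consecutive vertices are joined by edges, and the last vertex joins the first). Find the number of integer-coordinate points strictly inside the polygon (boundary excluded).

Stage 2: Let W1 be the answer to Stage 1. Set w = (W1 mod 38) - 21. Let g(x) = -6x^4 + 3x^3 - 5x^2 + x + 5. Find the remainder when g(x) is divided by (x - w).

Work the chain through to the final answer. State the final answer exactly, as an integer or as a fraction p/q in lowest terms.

-84442

Stage 1: cross terms: (-23*-5 - -21*-5)=10, (-21*-27 - -40*-5)=367, (-40*-7 - 40*-27)=1360, (40*-2 - 20*-7)=60, (20*38 - -27*-2)=706, (-27*-5 - -23*38)=1009; twice the area = |3512| = 3512; area = 1756; boundary points = 2 + 1 + 20 + 5 + 1 + 1 = 30; strictly interior points = area - boundary/2 + 1 = 1742; answer 1742
Stage 2: W1 = 1742; w = 11; remainder = value at the root: -6*(11)^4 + 3*(11)^3 - 5*(11)^2 + 1*(11)^1 + 5 = (-87846) + (3993) + (-605) + (11) + (5) = -84442; answer -84442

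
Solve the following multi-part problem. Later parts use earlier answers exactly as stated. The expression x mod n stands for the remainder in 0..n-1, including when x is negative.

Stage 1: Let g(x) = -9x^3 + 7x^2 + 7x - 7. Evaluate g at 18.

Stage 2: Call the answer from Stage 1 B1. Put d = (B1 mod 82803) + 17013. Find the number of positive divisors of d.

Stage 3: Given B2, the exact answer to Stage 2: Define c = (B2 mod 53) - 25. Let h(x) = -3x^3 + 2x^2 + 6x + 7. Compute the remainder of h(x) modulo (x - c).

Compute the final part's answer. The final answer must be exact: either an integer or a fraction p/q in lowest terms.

15222

Stage 1: -9*(18)^3 + 7*(18)^2 + 7*(18)^1 - 7 = (-52488) + (2268) + (126) + (-7) = -50101; answer -50101
Stage 2: B1 = -50101; d = 49715; 49715 = 5 * 61 * 163; number of divisors = (1+1) * (1+1) * (1+1) = 8; answer 8
Stage 3: B2 = 8; c = -17; remainder = value at the root: -3*(-17)^3 + 2*(-17)^2 + 6*(-17)^1 + 7 = (14739) + (578) + (-102) + (7) = 15222; answer 15222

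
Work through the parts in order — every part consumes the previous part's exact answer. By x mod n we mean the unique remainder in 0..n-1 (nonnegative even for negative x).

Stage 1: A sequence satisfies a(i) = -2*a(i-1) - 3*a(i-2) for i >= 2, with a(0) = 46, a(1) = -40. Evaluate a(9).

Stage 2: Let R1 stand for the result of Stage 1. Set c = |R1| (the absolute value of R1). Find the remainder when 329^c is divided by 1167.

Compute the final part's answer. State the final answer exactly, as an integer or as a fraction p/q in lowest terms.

Stage 1: a(2) = -2*(-40) - 3*(46) = -58; iterating: a(2)=-58, a(3)=236, a(4)=-298, a(5)=-112, a(6)=1118, a(7)=-1900, a(8)=446, a(9)=4808; answer 4808
Stage 2: R1 = 4808; c = 4808; squarings mod 1167: 329^1=329, 329^2=877, 329^4=76, 329^8=1108, 329^16=1147, 329^32=400, 329^64=121, 329^128=637, 329^256=820, 329^512=208, 329^1024=85, 329^2048=223, 329^4096=715; 329^4808 = 329^8 * 329^64 * 329^128 * 329^512 * 329^4096 = 112 (mod 1167); answer 112

112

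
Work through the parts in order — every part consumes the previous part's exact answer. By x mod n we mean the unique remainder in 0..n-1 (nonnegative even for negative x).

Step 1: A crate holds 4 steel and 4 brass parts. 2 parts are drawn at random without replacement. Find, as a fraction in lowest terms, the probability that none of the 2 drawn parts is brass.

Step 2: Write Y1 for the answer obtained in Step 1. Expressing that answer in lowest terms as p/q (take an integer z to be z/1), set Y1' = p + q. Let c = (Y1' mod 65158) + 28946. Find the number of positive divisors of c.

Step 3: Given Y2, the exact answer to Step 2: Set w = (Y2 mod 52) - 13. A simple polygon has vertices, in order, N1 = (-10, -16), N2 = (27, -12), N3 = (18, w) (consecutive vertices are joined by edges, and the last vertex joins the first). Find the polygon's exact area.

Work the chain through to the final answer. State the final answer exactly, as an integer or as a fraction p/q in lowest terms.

Step 1: total draws C(8,2) = 28; favorable C(4,2) = 6; P = 3/14; answer 3/14
Step 2: Y1 = 3/14; threaded value p + q = 17; c = 28963; 28963 = 11 * 2633; number of divisors = (1+1) * (1+1) = 4; answer 4
Step 3: Y2 = 4; w = -9; cross terms: (-10*-12 - 27*-16)=552, (27*-9 - 18*-12)=-27, (18*-16 - -10*-9)=-378; twice the area = |147| = 147; area = 147/2; answer 147/2

147/2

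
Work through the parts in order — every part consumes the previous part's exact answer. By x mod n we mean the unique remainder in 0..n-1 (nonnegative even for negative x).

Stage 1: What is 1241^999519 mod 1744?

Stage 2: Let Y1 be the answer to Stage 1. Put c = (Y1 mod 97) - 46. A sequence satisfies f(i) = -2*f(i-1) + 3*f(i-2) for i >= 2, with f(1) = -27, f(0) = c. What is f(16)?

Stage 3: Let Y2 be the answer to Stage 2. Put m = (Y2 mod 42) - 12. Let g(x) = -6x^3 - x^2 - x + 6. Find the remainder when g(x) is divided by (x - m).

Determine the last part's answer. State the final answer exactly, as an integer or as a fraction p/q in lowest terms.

-83538

Stage 1: squarings mod 1744: 1241^1=1241, 1241^2=129, 1241^4=945, 1241^8=97, 1241^16=689, 1241^32=353, 1241^64=785, 1241^128=593, 1241^256=1105, 1241^512=225, 1241^1024=49, 1241^2048=657, 1241^4096=881, 1241^8192=81, 1241^16384=1329, 1241^32768=1313, 1241^65536=897, 1241^131072=625, 1241^262144=1713, 1241^524288=961; 1241^999519 = 1241^1 * 1241^2 * 1241^4 * 1241^8 * 1241^16 * 1241^64 * 1241^16384 * 1241^65536 * 1241^131072 * 1241^262144 * 1241^524288 = 761 (mod 1744); answer 761
Stage 2: Y1 = 761; c = 36; f(2) = -2*(-27) + 3*(36) = 162; iterating: f(2)=162, f(3)=-405, f(4)=1296, f(5)=-3807, f(6)=11502, f(7)=-34425, f(8)=103356, f(9)=-309987, f(10)=930042, f(11)=-2790045, f(12)=8370216, f(13)=-25110567, f(14)=75331782, f(15)=-225995265, f(16)=677985876; answer 677985876
Stage 3: Y2 = 677985876; m = 24; remainder = value at the root: -6*(24)^3 - 1*(24)^2 - 1*(24)^1 + 6 = (-82944) + (-576) + (-24) + (6) = -83538; answer -83538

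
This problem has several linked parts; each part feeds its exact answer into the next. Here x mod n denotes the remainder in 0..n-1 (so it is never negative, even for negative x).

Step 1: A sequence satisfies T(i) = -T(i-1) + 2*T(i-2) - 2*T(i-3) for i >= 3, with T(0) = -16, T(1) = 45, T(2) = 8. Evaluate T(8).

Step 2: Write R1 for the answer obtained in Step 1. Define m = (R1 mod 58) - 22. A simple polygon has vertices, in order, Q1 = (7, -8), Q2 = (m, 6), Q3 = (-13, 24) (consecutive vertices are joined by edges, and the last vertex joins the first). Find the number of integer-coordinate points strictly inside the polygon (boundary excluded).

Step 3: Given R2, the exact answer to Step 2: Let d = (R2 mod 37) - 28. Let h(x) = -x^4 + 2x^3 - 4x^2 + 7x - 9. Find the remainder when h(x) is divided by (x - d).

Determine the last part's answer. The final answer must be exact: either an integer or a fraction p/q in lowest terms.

-1923

Step 1: T(3) = -1*(8) + 2*(45) - 2*(-16) = 114; iterating: T(3)=114, T(4)=-188, T(5)=400, T(6)=-1004, T(7)=2180, T(8)=-4988; answer -4988
Step 2: R1 = -4988; m = -22; cross terms: (7*6 - -22*-8)=-134, (-22*24 - -13*6)=-450, (-13*-8 - 7*24)=-64; twice the area = |-648| = 648; area = 324; boundary points = 1 + 9 + 4 = 14; strictly interior points = area - boundary/2 + 1 = 318; answer 318
Step 3: R2 = 318; d = -6; remainder = value at the root: -1*(-6)^4 + 2*(-6)^3 - 4*(-6)^2 + 7*(-6)^1 - 9 = (-1296) + (-432) + (-144) + (-42) + (-9) = -1923; answer -1923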